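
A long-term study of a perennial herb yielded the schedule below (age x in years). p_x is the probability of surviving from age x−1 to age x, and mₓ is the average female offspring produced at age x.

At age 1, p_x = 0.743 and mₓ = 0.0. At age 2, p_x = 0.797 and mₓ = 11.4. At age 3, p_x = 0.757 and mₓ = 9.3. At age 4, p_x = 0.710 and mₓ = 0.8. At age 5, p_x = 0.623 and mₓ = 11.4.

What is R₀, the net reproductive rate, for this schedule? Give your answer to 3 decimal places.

Survivorship from birth: l_x = p_1·p_2·…·p_x.
  l_1 = 0.74300
  l_2 = 0.59217
  l_3 = 0.44827
  l_4 = 0.31827
  l_5 = 0.19828
R₀ = Σ l_x mₓ:
  age 1: 0.74300 × 0.0 = 0.0000
  age 2: 0.59217 × 11.4 = 6.7507
  age 3: 0.44827 × 9.3 = 4.1689
  age 4: 0.31827 × 0.8 = 0.2546
  age 5: 0.19828 × 11.4 = 2.2604
R₀ = 0.0000 + 6.7507 + 4.1689 + 0.2546 + 2.2604 = 13.4347

13.435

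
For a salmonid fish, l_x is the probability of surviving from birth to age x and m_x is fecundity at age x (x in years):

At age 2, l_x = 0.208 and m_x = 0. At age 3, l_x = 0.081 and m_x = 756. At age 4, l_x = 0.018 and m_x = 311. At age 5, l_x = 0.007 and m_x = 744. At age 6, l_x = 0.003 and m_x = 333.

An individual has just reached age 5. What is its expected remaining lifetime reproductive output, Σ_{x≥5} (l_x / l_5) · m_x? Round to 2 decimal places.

886.71

l_5 = 0.007. Conditional survival from age 5 to x is l_x / l_5.
  x=5: (0.007/0.007) × 744 = 744.0000
  x=6: (0.003/0.007) × 333 = 142.7143
Sum = 744.0000 + 142.7143 = 886.7143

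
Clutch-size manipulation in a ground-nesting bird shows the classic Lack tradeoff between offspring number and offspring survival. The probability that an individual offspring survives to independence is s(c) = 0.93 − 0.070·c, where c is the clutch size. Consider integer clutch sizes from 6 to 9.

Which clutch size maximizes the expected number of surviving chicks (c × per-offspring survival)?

Expected surviving chicks = c × s(c):
  c=6: 6 × 0.510 = 3.060
  c=7: 7 × 0.440 = 3.080
  c=8: 8 × 0.370 = 2.960
  c=9: 9 × 0.300 = 2.700
Maximum at c = 7 (3.080 surviving chicks).

7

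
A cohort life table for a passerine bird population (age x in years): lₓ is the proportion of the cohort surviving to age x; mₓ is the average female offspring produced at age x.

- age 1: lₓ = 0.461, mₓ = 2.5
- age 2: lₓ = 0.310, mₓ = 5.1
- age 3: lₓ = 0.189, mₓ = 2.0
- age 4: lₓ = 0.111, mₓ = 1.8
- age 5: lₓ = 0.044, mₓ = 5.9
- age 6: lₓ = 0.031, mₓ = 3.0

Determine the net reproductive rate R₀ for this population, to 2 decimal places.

R₀ = Σ lₓ mₓ:
  age 1: 0.461 × 2.5 = 1.1525
  age 2: 0.310 × 5.1 = 1.5810
  age 3: 0.189 × 2.0 = 0.3780
  age 4: 0.111 × 1.8 = 0.1998
  age 5: 0.044 × 5.9 = 0.2596
  age 6: 0.031 × 3.0 = 0.0930
R₀ = 1.1525 + 1.5810 + 0.3780 + 0.1998 + 0.2596 + 0.0930 = 3.6639

3.66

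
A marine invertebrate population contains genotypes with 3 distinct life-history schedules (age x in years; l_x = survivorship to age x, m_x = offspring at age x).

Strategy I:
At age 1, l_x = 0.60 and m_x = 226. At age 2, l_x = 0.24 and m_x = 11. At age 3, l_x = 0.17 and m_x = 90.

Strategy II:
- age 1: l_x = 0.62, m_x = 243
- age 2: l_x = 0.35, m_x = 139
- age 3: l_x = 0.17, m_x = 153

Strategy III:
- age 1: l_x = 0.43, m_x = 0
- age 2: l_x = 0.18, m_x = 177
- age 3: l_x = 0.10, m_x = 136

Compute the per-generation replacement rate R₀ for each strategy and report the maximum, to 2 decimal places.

Strategy I: R₀ = 0.60×226 + 0.24×11 + 0.17×90 = 153.5400
Strategy II: R₀ = 0.62×243 + 0.35×139 + 0.17×153 = 225.3200
Strategy III: R₀ = 0.43×0 + 0.18×177 + 0.10×136 = 45.4600
Highest R₀: strategy II with 225.3200.

225.32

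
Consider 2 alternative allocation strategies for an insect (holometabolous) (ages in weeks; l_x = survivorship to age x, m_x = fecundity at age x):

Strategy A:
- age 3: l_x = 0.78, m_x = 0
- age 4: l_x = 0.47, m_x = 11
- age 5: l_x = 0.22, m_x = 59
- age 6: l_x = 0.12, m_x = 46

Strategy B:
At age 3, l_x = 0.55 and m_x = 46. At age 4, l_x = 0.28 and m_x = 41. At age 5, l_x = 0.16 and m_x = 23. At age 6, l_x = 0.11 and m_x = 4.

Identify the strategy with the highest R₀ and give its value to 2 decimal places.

Strategy A: R₀ = 0.78×0 + 0.47×11 + 0.22×59 + 0.12×46 = 23.6700
Strategy B: R₀ = 0.55×46 + 0.28×41 + 0.16×23 + 0.11×4 = 40.9000
Highest R₀: strategy B with 40.9000.

40.90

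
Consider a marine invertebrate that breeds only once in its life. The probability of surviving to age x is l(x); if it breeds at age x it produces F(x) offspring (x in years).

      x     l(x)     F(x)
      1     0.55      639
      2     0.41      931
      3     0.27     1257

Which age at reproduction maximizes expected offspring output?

Expected offspring if breeding at age x = l(x) × F(x):
  age 1: 0.55 × 639 = 351.450
  age 2: 0.41 × 931 = 381.710
  age 3: 0.27 × 1257 = 339.390
Maximum at age 2 (381.710).

2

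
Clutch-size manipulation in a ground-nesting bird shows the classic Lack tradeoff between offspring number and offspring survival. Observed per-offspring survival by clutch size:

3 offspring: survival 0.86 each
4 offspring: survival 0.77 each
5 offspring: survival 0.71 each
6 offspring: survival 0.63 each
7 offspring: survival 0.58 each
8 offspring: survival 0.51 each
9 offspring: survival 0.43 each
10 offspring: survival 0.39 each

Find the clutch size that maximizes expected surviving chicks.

8

Expected surviving chicks = c × s(c):
  c=3: 3 × 0.86 = 2.580
  c=4: 4 × 0.77 = 3.080
  c=5: 5 × 0.71 = 3.550
  c=6: 6 × 0.63 = 3.780
  c=7: 7 × 0.58 = 4.060
  c=8: 8 × 0.51 = 4.080
  c=9: 9 × 0.43 = 3.870
  c=10: 10 × 0.39 = 3.900
Maximum at c = 8 (4.080 surviving chicks).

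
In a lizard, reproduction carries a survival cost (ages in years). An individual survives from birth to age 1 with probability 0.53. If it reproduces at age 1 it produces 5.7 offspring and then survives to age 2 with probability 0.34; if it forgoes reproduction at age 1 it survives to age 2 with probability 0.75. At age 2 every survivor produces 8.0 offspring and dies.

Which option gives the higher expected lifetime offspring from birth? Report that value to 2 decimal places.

breed at age 1: R₀ = 0.53 × (5.7 + 0.34 × 8.0) = 0.53 × 8.4200 = 4.4626
delay to age 2: R₀ = 0.53 × (0.75 × 8.0) = 0.53 × 6.0000 = 3.1800
Higher: breed at age 1 (4.4626).

4.46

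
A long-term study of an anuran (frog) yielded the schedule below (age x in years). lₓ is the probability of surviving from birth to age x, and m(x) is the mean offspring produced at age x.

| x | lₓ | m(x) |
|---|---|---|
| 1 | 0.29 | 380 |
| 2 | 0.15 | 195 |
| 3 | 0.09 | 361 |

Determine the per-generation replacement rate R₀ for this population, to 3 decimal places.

R₀ = Σ lₓ m(x):
  age 1: 0.29 × 380 = 110.2000
  age 2: 0.15 × 195 = 29.2500
  age 3: 0.09 × 361 = 32.4900
R₀ = 110.2000 + 29.2500 + 32.4900 = 171.9400

171.940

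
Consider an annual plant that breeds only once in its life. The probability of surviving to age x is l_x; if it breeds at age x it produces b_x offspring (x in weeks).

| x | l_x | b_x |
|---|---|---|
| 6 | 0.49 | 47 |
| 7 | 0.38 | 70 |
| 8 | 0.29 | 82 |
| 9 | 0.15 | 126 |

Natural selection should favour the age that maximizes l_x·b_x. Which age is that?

Expected offspring if breeding at age x = l_x × b_x:
  age 6: 0.49 × 47 = 23.030
  age 7: 0.38 × 70 = 26.600
  age 8: 0.29 × 82 = 23.780
  age 9: 0.15 × 126 = 18.900
Maximum at age 7 (26.600).

7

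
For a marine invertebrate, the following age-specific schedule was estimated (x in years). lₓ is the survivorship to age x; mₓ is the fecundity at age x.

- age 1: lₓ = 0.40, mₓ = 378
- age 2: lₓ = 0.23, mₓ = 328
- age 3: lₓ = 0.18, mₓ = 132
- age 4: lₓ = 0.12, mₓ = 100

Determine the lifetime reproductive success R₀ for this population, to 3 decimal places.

R₀ = Σ lₓ mₓ:
  age 1: 0.40 × 378 = 151.2000
  age 2: 0.23 × 328 = 75.4400
  age 3: 0.18 × 132 = 23.7600
  age 4: 0.12 × 100 = 12.0000
R₀ = 151.2000 + 75.4400 + 23.7600 + 12.0000 = 262.4000

262.400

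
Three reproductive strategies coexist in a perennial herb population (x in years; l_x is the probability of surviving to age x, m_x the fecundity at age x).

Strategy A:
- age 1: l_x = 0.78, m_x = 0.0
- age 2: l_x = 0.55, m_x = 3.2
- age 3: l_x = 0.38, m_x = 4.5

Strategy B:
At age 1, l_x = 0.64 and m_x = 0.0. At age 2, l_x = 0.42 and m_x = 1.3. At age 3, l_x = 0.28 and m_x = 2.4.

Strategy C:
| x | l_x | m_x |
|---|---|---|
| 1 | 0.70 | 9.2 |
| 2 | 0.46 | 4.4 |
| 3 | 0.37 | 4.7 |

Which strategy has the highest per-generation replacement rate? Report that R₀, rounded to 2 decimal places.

10.20

Strategy A: R₀ = 0.78×0.0 + 0.55×3.2 + 0.38×4.5 = 3.4700
Strategy B: R₀ = 0.64×0.0 + 0.42×1.3 + 0.28×2.4 = 1.2180
Strategy C: R₀ = 0.70×9.2 + 0.46×4.4 + 0.37×4.7 = 10.2030
Highest R₀: strategy C with 10.2030.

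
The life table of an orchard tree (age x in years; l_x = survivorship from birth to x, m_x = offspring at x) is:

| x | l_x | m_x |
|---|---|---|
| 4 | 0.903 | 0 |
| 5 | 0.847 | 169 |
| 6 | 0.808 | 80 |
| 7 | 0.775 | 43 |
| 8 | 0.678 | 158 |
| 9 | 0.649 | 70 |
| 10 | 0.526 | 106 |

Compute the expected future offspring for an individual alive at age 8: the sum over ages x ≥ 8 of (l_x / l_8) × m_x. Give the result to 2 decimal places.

l_8 = 0.678. Conditional survival from age 8 to x is l_x / l_8.
  x=8: (0.678/0.678) × 158 = 158.0000
  x=9: (0.649/0.678) × 70 = 67.0059
  x=10: (0.526/0.678) × 106 = 82.2360
Sum = 158.0000 + 67.0059 + 82.2360 = 307.2419

307.24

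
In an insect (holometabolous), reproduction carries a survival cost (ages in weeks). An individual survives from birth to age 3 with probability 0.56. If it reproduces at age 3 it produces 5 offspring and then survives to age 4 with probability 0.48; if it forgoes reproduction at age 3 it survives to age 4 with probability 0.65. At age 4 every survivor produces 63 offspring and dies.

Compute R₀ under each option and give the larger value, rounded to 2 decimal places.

22.93

breed at age 3: R₀ = 0.56 × (5 + 0.48 × 63) = 0.56 × 35.2400 = 19.7344
delay to age 4: R₀ = 0.56 × (0.65 × 63) = 0.56 × 40.9500 = 22.9320
Higher: delay to age 4 (22.9320).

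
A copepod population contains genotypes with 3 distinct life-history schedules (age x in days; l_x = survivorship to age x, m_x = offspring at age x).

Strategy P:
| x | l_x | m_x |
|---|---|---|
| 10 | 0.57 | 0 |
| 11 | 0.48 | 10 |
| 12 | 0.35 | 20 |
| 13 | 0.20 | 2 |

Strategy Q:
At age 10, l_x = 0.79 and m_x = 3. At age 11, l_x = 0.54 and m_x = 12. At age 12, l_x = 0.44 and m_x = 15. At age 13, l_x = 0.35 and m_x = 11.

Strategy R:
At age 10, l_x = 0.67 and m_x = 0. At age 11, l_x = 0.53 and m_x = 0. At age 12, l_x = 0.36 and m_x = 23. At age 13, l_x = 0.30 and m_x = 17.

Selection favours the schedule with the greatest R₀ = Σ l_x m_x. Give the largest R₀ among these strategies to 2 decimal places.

19.30

Strategy P: R₀ = 0.57×0 + 0.48×10 + 0.35×20 + 0.20×2 = 12.2000
Strategy Q: R₀ = 0.79×3 + 0.54×12 + 0.44×15 + 0.35×11 = 19.3000
Strategy R: R₀ = 0.67×0 + 0.53×0 + 0.36×23 + 0.30×17 = 13.3800
Highest R₀: strategy Q with 19.3000.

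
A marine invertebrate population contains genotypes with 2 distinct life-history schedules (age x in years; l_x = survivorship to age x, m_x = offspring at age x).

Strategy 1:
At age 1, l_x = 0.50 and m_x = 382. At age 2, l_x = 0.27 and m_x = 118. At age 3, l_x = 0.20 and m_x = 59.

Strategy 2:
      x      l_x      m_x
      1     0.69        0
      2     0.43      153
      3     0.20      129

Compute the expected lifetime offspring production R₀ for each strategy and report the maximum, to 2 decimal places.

234.66

Strategy 1: R₀ = 0.50×382 + 0.27×118 + 0.20×59 = 234.6600
Strategy 2: R₀ = 0.69×0 + 0.43×153 + 0.20×129 = 91.5900
Highest R₀: strategy 1 with 234.6600.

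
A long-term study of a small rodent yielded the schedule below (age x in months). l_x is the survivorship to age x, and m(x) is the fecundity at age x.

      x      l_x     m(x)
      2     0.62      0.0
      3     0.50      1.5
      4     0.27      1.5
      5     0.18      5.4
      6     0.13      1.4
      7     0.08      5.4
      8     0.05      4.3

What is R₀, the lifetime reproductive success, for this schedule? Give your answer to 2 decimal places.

2.96

R₀ = Σ l_x m(x):
  age 2: 0.62 × 0.0 = 0.0000
  age 3: 0.50 × 1.5 = 0.7500
  age 4: 0.27 × 1.5 = 0.4050
  age 5: 0.18 × 5.4 = 0.9720
  age 6: 0.13 × 1.4 = 0.1820
  age 7: 0.08 × 5.4 = 0.4320
  age 8: 0.05 × 4.3 = 0.2150
R₀ = 0.0000 + 0.7500 + 0.4050 + 0.9720 + 0.1820 + 0.4320 + 0.2150 = 2.9560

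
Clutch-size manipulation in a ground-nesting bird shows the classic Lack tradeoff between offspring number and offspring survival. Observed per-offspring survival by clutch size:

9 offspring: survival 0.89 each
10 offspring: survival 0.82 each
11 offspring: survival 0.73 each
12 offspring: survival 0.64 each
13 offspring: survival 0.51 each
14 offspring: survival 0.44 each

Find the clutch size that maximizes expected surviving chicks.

10

Expected surviving chicks = c × s(c):
  c=9: 9 × 0.89 = 8.010
  c=10: 10 × 0.82 = 8.200
  c=11: 11 × 0.73 = 8.030
  c=12: 12 × 0.64 = 7.680
  c=13: 13 × 0.51 = 6.630
  c=14: 14 × 0.44 = 6.160
Maximum at c = 10 (8.200 surviving chicks).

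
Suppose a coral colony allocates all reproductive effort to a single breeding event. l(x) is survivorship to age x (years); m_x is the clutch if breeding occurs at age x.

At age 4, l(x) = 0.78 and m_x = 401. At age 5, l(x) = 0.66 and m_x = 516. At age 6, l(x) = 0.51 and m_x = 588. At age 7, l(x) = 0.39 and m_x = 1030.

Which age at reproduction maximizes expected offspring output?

7

Expected offspring if breeding at age x = l(x) × m_x:
  age 4: 0.78 × 401 = 312.780
  age 5: 0.66 × 516 = 340.560
  age 6: 0.51 × 588 = 299.880
  age 7: 0.39 × 1030 = 401.700
Maximum at age 7 (401.700).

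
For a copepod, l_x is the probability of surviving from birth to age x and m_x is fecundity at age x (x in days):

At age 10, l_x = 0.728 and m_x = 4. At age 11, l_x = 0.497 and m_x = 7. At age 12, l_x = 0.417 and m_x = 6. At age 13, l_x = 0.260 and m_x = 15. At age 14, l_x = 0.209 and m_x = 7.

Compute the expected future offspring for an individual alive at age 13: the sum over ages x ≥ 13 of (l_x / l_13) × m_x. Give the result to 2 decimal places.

l_13 = 0.260. Conditional survival from age 13 to x is l_x / l_13.
  x=13: (0.260/0.260) × 15 = 15.0000
  x=14: (0.209/0.260) × 7 = 5.6269
Sum = 15.0000 + 5.6269 = 20.6269

20.63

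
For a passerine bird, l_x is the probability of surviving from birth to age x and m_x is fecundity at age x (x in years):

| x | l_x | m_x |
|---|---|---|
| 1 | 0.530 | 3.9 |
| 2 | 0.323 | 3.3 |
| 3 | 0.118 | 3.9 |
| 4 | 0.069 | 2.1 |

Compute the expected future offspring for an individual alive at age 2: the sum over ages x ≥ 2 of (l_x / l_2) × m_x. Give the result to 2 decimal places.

5.17

l_2 = 0.323. Conditional survival from age 2 to x is l_x / l_2.
  x=2: (0.323/0.323) × 3.3 = 3.3000
  x=3: (0.118/0.323) × 3.9 = 1.4248
  x=4: (0.069/0.323) × 2.1 = 0.4486
Sum = 3.3000 + 1.4248 + 0.4486 = 5.1734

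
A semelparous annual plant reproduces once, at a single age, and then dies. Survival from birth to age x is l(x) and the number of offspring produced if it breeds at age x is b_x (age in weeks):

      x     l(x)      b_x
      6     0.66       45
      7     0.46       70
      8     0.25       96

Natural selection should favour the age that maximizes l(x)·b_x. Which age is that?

7

Expected offspring if breeding at age x = l(x) × b_x:
  age 6: 0.66 × 45 = 29.700
  age 7: 0.46 × 70 = 32.200
  age 8: 0.25 × 96 = 24.000
Maximum at age 7 (32.200).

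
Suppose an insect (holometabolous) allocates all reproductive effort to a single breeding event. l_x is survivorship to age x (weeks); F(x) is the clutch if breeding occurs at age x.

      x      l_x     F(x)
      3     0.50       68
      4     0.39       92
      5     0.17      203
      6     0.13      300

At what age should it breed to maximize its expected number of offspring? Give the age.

Expected offspring if breeding at age x = l_x × F(x):
  age 3: 0.50 × 68 = 34.000
  age 4: 0.39 × 92 = 35.880
  age 5: 0.17 × 203 = 34.510
  age 6: 0.13 × 300 = 39.000
Maximum at age 6 (39.000).

6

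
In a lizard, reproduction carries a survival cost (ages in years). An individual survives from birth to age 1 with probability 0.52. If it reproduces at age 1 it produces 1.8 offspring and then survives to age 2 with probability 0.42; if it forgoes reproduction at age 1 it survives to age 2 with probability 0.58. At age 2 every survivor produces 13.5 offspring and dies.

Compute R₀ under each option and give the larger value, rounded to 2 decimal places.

breed at age 1: R₀ = 0.52 × (1.8 + 0.42 × 13.5) = 0.52 × 7.4700 = 3.8844
delay to age 2: R₀ = 0.52 × (0.58 × 13.5) = 0.52 × 7.8300 = 4.0716
Higher: delay to age 2 (4.0716).

4.07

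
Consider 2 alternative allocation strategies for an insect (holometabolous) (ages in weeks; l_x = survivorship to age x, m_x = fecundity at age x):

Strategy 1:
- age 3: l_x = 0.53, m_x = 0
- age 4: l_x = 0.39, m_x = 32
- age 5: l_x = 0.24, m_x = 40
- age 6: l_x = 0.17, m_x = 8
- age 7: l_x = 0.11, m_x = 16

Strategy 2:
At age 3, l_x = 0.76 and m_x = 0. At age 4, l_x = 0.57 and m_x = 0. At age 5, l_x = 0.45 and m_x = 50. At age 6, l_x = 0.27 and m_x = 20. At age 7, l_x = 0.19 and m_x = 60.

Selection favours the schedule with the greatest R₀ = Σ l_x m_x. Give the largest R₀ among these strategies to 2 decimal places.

39.30

Strategy 1: R₀ = 0.53×0 + 0.39×32 + 0.24×40 + 0.17×8 + 0.11×16 = 25.2000
Strategy 2: R₀ = 0.76×0 + 0.57×0 + 0.45×50 + 0.27×20 + 0.19×60 = 39.3000
Highest R₀: strategy 2 with 39.3000.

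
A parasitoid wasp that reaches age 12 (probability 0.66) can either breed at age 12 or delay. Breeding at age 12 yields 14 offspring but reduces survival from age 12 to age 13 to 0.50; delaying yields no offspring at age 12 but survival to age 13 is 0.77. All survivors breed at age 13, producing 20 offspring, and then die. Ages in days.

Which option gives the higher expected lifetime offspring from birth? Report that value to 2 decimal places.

breed at age 12: R₀ = 0.66 × (14 + 0.50 × 20) = 0.66 × 24.0000 = 15.8400
delay to age 13: R₀ = 0.66 × (0.77 × 20) = 0.66 × 15.4000 = 10.1640
Higher: breed at age 12 (15.8400).

15.84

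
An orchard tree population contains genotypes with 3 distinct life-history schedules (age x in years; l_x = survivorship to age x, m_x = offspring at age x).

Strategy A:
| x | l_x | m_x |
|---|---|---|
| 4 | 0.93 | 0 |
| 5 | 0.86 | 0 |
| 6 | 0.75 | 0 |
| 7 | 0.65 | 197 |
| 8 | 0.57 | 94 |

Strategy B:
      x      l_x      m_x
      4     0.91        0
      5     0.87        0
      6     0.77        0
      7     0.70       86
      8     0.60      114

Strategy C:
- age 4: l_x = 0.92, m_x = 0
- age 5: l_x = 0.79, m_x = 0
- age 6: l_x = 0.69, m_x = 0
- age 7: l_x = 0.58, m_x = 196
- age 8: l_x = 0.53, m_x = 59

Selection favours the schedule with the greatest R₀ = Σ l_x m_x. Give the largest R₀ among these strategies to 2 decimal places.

181.63

Strategy A: R₀ = 0.93×0 + 0.86×0 + 0.75×0 + 0.65×197 + 0.57×94 = 181.6300
Strategy B: R₀ = 0.91×0 + 0.87×0 + 0.77×0 + 0.70×86 + 0.60×114 = 128.6000
Strategy C: R₀ = 0.92×0 + 0.79×0 + 0.69×0 + 0.58×196 + 0.53×59 = 144.9500
Highest R₀: strategy A with 181.6300.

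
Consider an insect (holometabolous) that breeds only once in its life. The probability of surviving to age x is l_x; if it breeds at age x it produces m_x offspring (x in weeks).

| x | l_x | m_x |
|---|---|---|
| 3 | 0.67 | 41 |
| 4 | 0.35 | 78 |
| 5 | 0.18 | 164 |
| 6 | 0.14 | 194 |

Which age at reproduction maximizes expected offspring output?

Expected offspring if breeding at age x = l_x × m_x:
  age 3: 0.67 × 41 = 27.470
  age 4: 0.35 × 78 = 27.300
  age 5: 0.18 × 164 = 29.520
  age 6: 0.14 × 194 = 27.160
Maximum at age 5 (29.520).

5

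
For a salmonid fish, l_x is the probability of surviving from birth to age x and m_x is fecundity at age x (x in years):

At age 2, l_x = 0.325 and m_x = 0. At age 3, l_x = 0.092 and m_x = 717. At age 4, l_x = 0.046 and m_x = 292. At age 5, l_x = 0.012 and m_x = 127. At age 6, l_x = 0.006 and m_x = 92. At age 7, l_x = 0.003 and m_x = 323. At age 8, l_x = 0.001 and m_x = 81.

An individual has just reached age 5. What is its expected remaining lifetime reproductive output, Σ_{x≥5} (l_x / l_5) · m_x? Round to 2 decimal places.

l_5 = 0.012. Conditional survival from age 5 to x is l_x / l_5.
  x=5: (0.012/0.012) × 127 = 127.0000
  x=6: (0.006/0.012) × 92 = 46.0000
  x=7: (0.003/0.012) × 323 = 80.7500
  x=8: (0.001/0.012) × 81 = 6.7500
Sum = 127.0000 + 46.0000 + 80.7500 + 6.7500 = 260.5000

260.50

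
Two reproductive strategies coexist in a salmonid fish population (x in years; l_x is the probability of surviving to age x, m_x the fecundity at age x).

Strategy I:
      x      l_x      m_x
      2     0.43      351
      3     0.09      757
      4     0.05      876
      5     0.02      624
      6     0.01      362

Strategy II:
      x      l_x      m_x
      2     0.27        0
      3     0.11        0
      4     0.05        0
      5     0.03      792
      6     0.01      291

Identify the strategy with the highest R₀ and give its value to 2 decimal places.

278.96

Strategy I: R₀ = 0.43×351 + 0.09×757 + 0.05×876 + 0.02×624 + 0.01×362 = 278.9600
Strategy II: R₀ = 0.27×0 + 0.11×0 + 0.05×0 + 0.03×792 + 0.01×291 = 26.6700
Highest R₀: strategy I with 278.9600.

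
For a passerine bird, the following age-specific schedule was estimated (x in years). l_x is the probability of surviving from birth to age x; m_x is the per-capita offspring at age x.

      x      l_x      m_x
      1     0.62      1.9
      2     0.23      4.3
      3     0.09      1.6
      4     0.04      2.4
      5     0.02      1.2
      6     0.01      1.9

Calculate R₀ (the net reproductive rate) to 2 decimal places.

2.45

R₀ = Σ l_x m_x:
  age 1: 0.62 × 1.9 = 1.1780
  age 2: 0.23 × 4.3 = 0.9890
  age 3: 0.09 × 1.6 = 0.1440
  age 4: 0.04 × 2.4 = 0.0960
  age 5: 0.02 × 1.2 = 0.0240
  age 6: 0.01 × 1.9 = 0.0190
R₀ = 1.1780 + 0.9890 + 0.1440 + 0.0960 + 0.0240 + 0.0190 = 2.4500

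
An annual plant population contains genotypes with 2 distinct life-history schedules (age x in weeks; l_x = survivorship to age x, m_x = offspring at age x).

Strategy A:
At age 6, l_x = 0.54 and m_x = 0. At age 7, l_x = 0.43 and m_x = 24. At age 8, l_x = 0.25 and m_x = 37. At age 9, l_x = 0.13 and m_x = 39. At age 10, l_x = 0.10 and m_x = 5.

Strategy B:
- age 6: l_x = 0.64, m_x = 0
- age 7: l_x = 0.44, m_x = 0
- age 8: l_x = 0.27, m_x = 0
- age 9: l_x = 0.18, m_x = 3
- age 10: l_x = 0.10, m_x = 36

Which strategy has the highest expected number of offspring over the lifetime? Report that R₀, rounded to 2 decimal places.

Strategy A: R₀ = 0.54×0 + 0.43×24 + 0.25×37 + 0.13×39 + 0.10×5 = 25.1400
Strategy B: R₀ = 0.64×0 + 0.44×0 + 0.27×0 + 0.18×3 + 0.10×36 = 4.1400
Highest R₀: strategy A with 25.1400.

25.14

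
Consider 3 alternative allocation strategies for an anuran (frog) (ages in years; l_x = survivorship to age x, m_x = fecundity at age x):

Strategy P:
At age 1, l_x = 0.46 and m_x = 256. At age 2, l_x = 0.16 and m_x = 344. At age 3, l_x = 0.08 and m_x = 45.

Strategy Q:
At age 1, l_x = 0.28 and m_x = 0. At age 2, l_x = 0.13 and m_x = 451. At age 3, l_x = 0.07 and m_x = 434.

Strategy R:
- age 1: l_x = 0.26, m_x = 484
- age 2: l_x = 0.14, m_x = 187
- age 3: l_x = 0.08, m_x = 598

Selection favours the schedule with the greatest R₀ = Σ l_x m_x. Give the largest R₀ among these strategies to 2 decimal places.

Strategy P: R₀ = 0.46×256 + 0.16×344 + 0.08×45 = 176.4000
Strategy Q: R₀ = 0.28×0 + 0.13×451 + 0.07×434 = 89.0100
Strategy R: R₀ = 0.26×484 + 0.14×187 + 0.08×598 = 199.8600
Highest R₀: strategy R with 199.8600.

199.86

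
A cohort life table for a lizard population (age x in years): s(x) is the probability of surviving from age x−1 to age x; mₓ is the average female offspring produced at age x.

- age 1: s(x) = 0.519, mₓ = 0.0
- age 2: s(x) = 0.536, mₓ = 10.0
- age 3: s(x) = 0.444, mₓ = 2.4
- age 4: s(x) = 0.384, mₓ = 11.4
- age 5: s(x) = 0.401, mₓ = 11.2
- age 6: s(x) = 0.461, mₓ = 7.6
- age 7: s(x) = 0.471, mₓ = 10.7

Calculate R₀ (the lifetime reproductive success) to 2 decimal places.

Survivorship from birth: l_x = s_1·s_2·…·s_x.
  l_1 = 0.51900
  l_2 = 0.27818
  l_3 = 0.12351
  l_4 = 0.04743
  l_5 = 0.01902
  l_6 = 0.00877
  l_7 = 0.00413
R₀ = Σ l_x mₓ:
  age 1: 0.51900 × 0.0 = 0.0000
  age 2: 0.27818 × 10.0 = 2.7818
  age 3: 0.12351 × 2.4 = 0.2964
  age 4: 0.04743 × 11.4 = 0.5407
  age 5: 0.01902 × 11.2 = 0.2130
  age 6: 0.00877 × 7.6 = 0.0667
  age 7: 0.00413 × 10.7 = 0.0442
R₀ = 0.0000 + 2.7818 + 0.2964 + 0.5407 + 0.2130 + 0.0667 + 0.0442 = 3.9428

3.94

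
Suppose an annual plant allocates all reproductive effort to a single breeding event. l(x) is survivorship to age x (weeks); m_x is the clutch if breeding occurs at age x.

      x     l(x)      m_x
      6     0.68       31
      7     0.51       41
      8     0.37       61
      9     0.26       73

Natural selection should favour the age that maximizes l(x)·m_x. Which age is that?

Expected offspring if breeding at age x = l(x) × m_x:
  age 6: 0.68 × 31 = 21.080
  age 7: 0.51 × 41 = 20.910
  age 8: 0.37 × 61 = 22.570
  age 9: 0.26 × 73 = 18.980
Maximum at age 8 (22.570).

8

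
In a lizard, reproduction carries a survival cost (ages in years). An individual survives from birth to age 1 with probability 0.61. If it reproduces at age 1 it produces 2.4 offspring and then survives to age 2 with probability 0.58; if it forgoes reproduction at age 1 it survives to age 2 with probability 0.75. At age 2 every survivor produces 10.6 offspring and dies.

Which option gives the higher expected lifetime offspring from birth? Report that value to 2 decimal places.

5.21

breed at age 1: R₀ = 0.61 × (2.4 + 0.58 × 10.6) = 0.61 × 8.5480 = 5.2143
delay to age 2: R₀ = 0.61 × (0.75 × 10.6) = 0.61 × 7.9500 = 4.8495
Higher: breed at age 1 (5.2143).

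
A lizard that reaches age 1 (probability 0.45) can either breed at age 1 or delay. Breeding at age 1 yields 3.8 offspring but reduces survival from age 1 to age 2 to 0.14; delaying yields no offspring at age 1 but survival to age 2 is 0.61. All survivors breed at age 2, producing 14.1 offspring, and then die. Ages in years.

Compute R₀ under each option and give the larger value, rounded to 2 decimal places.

breed at age 1: R₀ = 0.45 × (3.8 + 0.14 × 14.1) = 0.45 × 5.7740 = 2.5983
delay to age 2: R₀ = 0.45 × (0.61 × 14.1) = 0.45 × 8.6010 = 3.8704
Higher: delay to age 2 (3.8704).

3.87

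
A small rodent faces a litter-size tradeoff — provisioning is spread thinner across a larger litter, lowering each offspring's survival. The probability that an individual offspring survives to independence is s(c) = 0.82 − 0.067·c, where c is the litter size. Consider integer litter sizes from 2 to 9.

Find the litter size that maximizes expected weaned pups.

6

Expected weaned pups = c × s(c):
  c=2: 2 × 0.686 = 1.372
  c=3: 3 × 0.619 = 1.857
  c=4: 4 × 0.552 = 2.208
  c=5: 5 × 0.485 = 2.425
  c=6: 6 × 0.418 = 2.508
  c=7: 7 × 0.351 = 2.457
  c=8: 8 × 0.284 = 2.272
  c=9: 9 × 0.217 = 1.953
Maximum at c = 6 (2.508 weaned pups).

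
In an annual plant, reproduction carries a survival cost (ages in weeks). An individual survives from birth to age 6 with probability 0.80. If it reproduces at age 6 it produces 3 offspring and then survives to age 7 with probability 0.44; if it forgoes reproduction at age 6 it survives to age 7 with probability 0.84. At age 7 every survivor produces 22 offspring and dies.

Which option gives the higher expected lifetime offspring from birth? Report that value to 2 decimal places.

14.78

breed at age 6: R₀ = 0.80 × (3 + 0.44 × 22) = 0.80 × 12.6800 = 10.1440
delay to age 7: R₀ = 0.80 × (0.84 × 22) = 0.80 × 18.4800 = 14.7840
Higher: delay to age 7 (14.7840).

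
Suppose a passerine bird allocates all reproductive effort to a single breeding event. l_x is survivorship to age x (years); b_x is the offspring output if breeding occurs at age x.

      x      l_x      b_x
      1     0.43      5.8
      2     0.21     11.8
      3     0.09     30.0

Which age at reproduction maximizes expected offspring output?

3

Expected offspring if breeding at age x = l_x × b_x:
  age 1: 0.43 × 5.8 = 2.494
  age 2: 0.21 × 11.8 = 2.478
  age 3: 0.09 × 30.0 = 2.700
Maximum at age 3 (2.700).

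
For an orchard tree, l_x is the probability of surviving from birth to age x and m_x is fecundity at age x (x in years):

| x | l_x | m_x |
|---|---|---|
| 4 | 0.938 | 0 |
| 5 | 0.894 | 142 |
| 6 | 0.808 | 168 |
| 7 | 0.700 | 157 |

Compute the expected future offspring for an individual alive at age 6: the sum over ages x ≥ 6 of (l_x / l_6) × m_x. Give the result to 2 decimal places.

l_6 = 0.808. Conditional survival from age 6 to x is l_x / l_6.
  x=6: (0.808/0.808) × 168 = 168.0000
  x=7: (0.700/0.808) × 157 = 136.0149
Sum = 168.0000 + 136.0149 = 304.0149

304.01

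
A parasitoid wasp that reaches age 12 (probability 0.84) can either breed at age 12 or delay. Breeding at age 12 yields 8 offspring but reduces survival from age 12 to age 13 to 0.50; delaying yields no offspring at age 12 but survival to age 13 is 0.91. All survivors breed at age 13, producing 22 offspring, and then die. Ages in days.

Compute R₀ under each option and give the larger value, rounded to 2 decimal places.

16.82

breed at age 12: R₀ = 0.84 × (8 + 0.50 × 22) = 0.84 × 19.0000 = 15.9600
delay to age 13: R₀ = 0.84 × (0.91 × 22) = 0.84 × 20.0200 = 16.8168
Higher: delay to age 13 (16.8168).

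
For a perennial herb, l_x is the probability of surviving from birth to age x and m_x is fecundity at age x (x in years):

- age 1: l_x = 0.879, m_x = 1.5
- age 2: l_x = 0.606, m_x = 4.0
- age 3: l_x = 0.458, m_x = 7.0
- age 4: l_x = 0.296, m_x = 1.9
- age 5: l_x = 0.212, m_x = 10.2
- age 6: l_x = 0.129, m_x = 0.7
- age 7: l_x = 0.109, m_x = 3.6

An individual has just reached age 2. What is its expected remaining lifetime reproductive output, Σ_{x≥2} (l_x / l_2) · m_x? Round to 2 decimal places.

l_2 = 0.606. Conditional survival from age 2 to x is l_x / l_2.
  x=2: (0.606/0.606) × 4.0 = 4.0000
  x=3: (0.458/0.606) × 7.0 = 5.2904
  x=4: (0.296/0.606) × 1.9 = 0.9281
  x=5: (0.212/0.606) × 10.2 = 3.5683
  x=6: (0.129/0.606) × 0.7 = 0.1490
  x=7: (0.109/0.606) × 3.6 = 0.6475
Sum = 4.0000 + 5.2904 + 0.9281 + 3.5683 + 0.1490 + 0.6475 = 14.5833

14.58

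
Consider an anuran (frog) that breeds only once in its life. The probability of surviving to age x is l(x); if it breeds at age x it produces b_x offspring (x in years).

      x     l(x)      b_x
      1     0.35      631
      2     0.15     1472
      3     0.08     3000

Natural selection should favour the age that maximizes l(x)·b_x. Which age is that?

3

Expected offspring if breeding at age x = l(x) × b_x:
  age 1: 0.35 × 631 = 220.850
  age 2: 0.15 × 1472 = 220.800
  age 3: 0.08 × 3000 = 240.000
Maximum at age 3 (240.000).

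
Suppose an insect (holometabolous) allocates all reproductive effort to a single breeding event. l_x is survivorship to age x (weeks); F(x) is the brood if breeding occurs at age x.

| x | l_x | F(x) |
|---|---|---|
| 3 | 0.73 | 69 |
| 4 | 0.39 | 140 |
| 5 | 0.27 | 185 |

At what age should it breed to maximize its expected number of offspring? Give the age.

Expected offspring if breeding at age x = l_x × F(x):
  age 3: 0.73 × 69 = 50.370
  age 4: 0.39 × 140 = 54.600
  age 5: 0.27 × 185 = 49.950
Maximum at age 4 (54.600).

4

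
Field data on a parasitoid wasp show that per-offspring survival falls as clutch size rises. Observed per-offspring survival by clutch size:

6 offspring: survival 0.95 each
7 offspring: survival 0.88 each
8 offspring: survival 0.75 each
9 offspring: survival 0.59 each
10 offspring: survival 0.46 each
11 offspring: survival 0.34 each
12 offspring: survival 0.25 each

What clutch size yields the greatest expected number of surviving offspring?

7

Expected surviving offspring = c × s(c):
  c=6: 6 × 0.95 = 5.700
  c=7: 7 × 0.88 = 6.160
  c=8: 8 × 0.75 = 6.000
  c=9: 9 × 0.59 = 5.310
  c=10: 10 × 0.46 = 4.600
  c=11: 11 × 0.34 = 3.740
  c=12: 12 × 0.25 = 3.000
Maximum at c = 7 (6.160 surviving offspring).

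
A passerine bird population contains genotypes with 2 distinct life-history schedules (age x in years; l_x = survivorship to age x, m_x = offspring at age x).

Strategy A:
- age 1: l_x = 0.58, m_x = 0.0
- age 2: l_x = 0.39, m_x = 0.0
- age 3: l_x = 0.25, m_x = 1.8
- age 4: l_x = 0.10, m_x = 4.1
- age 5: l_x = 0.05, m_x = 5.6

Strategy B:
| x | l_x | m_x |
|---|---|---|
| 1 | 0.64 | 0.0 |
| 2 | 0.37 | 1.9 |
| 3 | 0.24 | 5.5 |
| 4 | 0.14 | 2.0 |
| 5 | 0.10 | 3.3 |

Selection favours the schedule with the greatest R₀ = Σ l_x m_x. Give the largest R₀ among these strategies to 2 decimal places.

2.63

Strategy A: R₀ = 0.58×0.0 + 0.39×0.0 + 0.25×1.8 + 0.10×4.1 + 0.05×5.6 = 1.1400
Strategy B: R₀ = 0.64×0.0 + 0.37×1.9 + 0.24×5.5 + 0.14×2.0 + 0.10×3.3 = 2.6330
Highest R₀: strategy B with 2.6330.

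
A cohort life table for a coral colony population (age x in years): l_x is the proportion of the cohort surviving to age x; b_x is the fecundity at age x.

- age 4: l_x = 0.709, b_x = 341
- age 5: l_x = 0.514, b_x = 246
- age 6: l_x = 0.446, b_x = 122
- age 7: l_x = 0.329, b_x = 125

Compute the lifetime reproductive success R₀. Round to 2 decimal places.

463.75

R₀ = Σ l_x b_x:
  age 4: 0.709 × 341 = 241.7690
  age 5: 0.514 × 246 = 126.4440
  age 6: 0.446 × 122 = 54.4120
  age 7: 0.329 × 125 = 41.1250
R₀ = 241.7690 + 126.4440 + 54.4120 + 41.1250 = 463.7500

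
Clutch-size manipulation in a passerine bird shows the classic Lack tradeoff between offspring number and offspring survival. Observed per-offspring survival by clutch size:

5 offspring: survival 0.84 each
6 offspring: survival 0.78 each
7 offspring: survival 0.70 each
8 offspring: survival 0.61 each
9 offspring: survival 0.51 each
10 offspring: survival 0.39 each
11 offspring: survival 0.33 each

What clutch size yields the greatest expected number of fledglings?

7

Expected fledglings = c × s(c):
  c=5: 5 × 0.84 = 4.200
  c=6: 6 × 0.78 = 4.680
  c=7: 7 × 0.70 = 4.900
  c=8: 8 × 0.61 = 4.880
  c=9: 9 × 0.51 = 4.590
  c=10: 10 × 0.39 = 3.900
  c=11: 11 × 0.33 = 3.630
Maximum at c = 7 (4.900 fledglings).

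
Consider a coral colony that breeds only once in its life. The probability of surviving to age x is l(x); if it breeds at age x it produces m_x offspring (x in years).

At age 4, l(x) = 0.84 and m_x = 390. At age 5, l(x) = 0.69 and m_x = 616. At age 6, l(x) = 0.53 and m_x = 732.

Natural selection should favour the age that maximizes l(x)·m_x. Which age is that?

5

Expected offspring if breeding at age x = l(x) × m_x:
  age 4: 0.84 × 390 = 327.600
  age 5: 0.69 × 616 = 425.040
  age 6: 0.53 × 732 = 387.960
Maximum at age 5 (425.040).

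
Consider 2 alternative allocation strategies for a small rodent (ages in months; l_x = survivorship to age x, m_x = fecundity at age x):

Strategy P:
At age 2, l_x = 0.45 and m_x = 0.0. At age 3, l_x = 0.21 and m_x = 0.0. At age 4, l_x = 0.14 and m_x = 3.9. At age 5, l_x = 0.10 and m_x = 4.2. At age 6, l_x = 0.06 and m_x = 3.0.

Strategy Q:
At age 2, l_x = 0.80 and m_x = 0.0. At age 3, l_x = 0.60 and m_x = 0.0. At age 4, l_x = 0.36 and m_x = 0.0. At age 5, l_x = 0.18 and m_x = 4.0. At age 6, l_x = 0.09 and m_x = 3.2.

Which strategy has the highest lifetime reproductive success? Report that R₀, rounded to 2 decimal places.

1.15

Strategy P: R₀ = 0.45×0.0 + 0.21×0.0 + 0.14×3.9 + 0.10×4.2 + 0.06×3.0 = 1.1460
Strategy Q: R₀ = 0.80×0.0 + 0.60×0.0 + 0.36×0.0 + 0.18×4.0 + 0.09×3.2 = 1.0080
Highest R₀: strategy P with 1.1460.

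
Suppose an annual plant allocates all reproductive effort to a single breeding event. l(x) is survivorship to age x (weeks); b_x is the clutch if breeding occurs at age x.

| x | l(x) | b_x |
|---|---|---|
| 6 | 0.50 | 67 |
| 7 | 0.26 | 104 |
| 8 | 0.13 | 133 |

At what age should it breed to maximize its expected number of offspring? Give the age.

Expected offspring if breeding at age x = l(x) × b_x:
  age 6: 0.50 × 67 = 33.500
  age 7: 0.26 × 104 = 27.040
  age 8: 0.13 × 133 = 17.290
Maximum at age 6 (33.500).

6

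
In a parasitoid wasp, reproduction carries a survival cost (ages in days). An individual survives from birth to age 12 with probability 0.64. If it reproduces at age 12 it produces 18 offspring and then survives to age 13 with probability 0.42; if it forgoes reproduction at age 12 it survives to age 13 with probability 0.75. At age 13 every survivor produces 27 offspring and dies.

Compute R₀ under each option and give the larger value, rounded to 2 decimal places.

breed at age 12: R₀ = 0.64 × (18 + 0.42 × 27) = 0.64 × 29.3400 = 18.7776
delay to age 13: R₀ = 0.64 × (0.75 × 27) = 0.64 × 20.2500 = 12.9600
Higher: breed at age 12 (18.7776).

18.78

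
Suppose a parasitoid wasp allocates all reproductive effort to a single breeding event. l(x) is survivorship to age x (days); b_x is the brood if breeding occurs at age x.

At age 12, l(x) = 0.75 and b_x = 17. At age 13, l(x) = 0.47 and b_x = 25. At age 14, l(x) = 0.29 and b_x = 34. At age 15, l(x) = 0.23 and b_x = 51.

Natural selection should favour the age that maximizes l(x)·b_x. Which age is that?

12

Expected offspring if breeding at age x = l(x) × b_x:
  age 12: 0.75 × 17 = 12.750
  age 13: 0.47 × 25 = 11.750
  age 14: 0.29 × 34 = 9.860
  age 15: 0.23 × 51 = 11.730
Maximum at age 12 (12.750).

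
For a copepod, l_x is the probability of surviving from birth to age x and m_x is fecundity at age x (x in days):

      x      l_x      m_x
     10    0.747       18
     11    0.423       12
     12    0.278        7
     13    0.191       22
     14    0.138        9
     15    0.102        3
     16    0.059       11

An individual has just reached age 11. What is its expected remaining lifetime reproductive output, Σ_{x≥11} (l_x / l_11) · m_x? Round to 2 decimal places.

l_11 = 0.423. Conditional survival from age 11 to x is l_x / l_11.
  x=11: (0.423/0.423) × 12 = 12.0000
  x=12: (0.278/0.423) × 7 = 4.6005
  x=13: (0.191/0.423) × 22 = 9.9338
  x=14: (0.138/0.423) × 9 = 2.9362
  x=15: (0.102/0.423) × 3 = 0.7234
  x=16: (0.059/0.423) × 11 = 1.5343
Sum = 12.0000 + 4.6005 + 9.9338 + 2.9362 + 0.7234 + 1.5343 = 31.7281

31.73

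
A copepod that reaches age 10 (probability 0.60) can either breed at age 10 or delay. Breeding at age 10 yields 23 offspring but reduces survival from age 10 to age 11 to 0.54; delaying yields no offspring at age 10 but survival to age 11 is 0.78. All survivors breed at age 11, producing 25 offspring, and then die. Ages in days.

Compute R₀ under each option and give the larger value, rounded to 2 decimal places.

breed at age 10: R₀ = 0.60 × (23 + 0.54 × 25) = 0.60 × 36.5000 = 21.9000
delay to age 11: R₀ = 0.60 × (0.78 × 25) = 0.60 × 19.5000 = 11.7000
Higher: breed at age 10 (21.9000).

21.90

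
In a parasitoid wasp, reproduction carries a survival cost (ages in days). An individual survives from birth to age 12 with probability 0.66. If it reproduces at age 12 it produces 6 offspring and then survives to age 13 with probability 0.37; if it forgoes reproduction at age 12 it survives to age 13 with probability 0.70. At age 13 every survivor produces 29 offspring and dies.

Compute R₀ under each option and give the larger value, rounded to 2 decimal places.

13.40

breed at age 12: R₀ = 0.66 × (6 + 0.37 × 29) = 0.66 × 16.7300 = 11.0418
delay to age 13: R₀ = 0.66 × (0.70 × 29) = 0.66 × 20.3000 = 13.3980
Higher: delay to age 13 (13.3980).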